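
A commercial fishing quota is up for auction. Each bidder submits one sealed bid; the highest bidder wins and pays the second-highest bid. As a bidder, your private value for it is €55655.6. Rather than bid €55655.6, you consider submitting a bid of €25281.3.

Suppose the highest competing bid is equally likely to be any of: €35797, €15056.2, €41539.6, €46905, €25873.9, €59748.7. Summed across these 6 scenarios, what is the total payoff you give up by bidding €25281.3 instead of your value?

€72506.9

The deviation costs you only when the competing bid falls strictly between €25281.3 and €55655.6; elsewhere both bids give the same outcome.
€35797: truthful payoff €19858.6, deviation payoff €0 → loss €19858.6.
€15056.2: outcomes coincide → loss €0.
€41539.6: truthful payoff €14116, deviation payoff €0 → loss €14116.
€46905: truthful payoff €8750.6, deviation payoff €0 → loss €8750.6.
€25873.9: truthful payoff €29781.7, deviation payoff €0 → loss €29781.7.
€59748.7: outcomes coincide → loss €0.
Total loss = €19858.6 + €14116 + €8750.6 + €29781.7 = €72506.9.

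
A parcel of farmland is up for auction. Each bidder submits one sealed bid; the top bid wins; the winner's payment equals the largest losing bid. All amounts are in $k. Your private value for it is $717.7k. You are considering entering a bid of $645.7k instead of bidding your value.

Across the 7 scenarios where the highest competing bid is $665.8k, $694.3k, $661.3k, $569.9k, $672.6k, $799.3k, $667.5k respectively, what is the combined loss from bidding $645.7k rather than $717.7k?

$227k

The deviation costs you only when the competing bid falls strictly between $645.7k and $717.7k; elsewhere both bids give the same outcome.
$665.8k: truthful payoff $51.9k, deviation payoff $0k → loss $51.9k.
$694.3k: truthful payoff $23.4k, deviation payoff $0k → loss $23.4k.
$661.3k: truthful payoff $56.4k, deviation payoff $0k → loss $56.4k.
$569.9k: outcomes coincide → loss $0k.
$672.6k: truthful payoff $45.1k, deviation payoff $0k → loss $45.1k.
$799.3k: outcomes coincide → loss $0k.
$667.5k: truthful payoff $50.2k, deviation payoff $0k → loss $50.2k.
Total loss = $51.9k + $23.4k + $56.4k + $45.1k + $50.2k = $227k.
Truthful bidding weakly dominates here: raising your bid can only win items priced above your value, and lowering it can only forfeit items priced below.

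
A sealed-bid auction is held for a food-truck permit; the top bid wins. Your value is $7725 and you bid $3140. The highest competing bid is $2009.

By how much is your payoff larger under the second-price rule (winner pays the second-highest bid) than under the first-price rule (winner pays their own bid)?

$1131

You have the highest bid, so you win under either rule.
Second-price: pay $2009 → payoff $5716.
First-price: pay your own bid $3140 → payoff $4585.
Difference = $5716 − ($4585) = $1131.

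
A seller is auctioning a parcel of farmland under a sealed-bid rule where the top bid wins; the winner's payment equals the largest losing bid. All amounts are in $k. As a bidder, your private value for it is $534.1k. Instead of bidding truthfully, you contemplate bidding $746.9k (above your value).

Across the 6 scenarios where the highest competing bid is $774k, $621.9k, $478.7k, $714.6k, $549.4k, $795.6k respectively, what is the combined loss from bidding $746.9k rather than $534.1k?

$283.6k

The deviation costs you only when the competing bid falls strictly between $534.1k and $746.9k; elsewhere both bids give the same outcome.
$774k: outcomes coincide → loss $0k.
$621.9k: truthful payoff $0k, deviation payoff −$87.8k → loss $87.8k.
$478.7k: outcomes coincide → loss $0k.
$714.6k: truthful payoff $0k, deviation payoff −$180.5k → loss $180.5k.
$549.4k: truthful payoff $0k, deviation payoff −$15.3k → loss $15.3k.
$795.6k: outcomes coincide → loss $0k.
Total loss = $87.8k + $180.5k + $15.3k = $283.6k.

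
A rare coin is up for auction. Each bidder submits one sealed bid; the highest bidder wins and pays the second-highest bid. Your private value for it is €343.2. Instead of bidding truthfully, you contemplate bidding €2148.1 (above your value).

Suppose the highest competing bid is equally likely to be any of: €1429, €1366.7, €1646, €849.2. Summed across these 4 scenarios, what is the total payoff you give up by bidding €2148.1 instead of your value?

€3918.1

The deviation costs you only when the competing bid falls strictly between €343.2 and €2148.1; elsewhere both bids give the same outcome.
€1429: truthful payoff €0, deviation payoff −€1085.8 → loss €1085.8.
€1366.7: truthful payoff €0, deviation payoff −€1023.5 → loss €1023.5.
€1646: truthful payoff €0, deviation payoff −€1302.8 → loss €1302.8.
€849.2: truthful payoff €0, deviation payoff −€506 → loss €506.
Total loss = €1085.8 + €1023.5 + €1302.8 + €506 = €3918.1.
In a second-price auction your bid sets only whether you win, not what you pay, so bidding your true value is weakly dominant.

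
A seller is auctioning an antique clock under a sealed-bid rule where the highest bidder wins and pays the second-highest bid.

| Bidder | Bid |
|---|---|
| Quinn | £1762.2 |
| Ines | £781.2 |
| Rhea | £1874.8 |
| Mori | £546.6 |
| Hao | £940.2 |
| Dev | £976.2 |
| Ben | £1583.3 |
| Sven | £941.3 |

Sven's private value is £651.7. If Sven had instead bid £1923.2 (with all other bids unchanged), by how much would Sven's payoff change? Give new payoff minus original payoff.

The highest bid among the other bidders is £1874.8; Sven's bid doesn't change that.
Original bid £941.3: Sven is not highest (top rival bid is £1874.8); payoff £0.
Alternative bid £1923.2: Sven is highest, pays the top rival bid £1874.8; payoff £651.7 − £1874.8 = −£1223.1.
Change in payoff = −£1223.1 − (£0) = −£1223.1.

−£1223.1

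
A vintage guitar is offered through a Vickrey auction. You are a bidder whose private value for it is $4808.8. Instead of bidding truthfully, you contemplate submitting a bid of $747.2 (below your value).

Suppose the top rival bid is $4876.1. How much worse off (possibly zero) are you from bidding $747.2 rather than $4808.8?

Bidding your value $4808.8: you lose (since $4808.8 < $4876.1). Payoff $0.
Bidding $747.2: you lose. Payoff $0.
Difference = $0 − $0 = $0; both bids lead to the same outcome because the competing bid is above both your value and your alternative bid.

$0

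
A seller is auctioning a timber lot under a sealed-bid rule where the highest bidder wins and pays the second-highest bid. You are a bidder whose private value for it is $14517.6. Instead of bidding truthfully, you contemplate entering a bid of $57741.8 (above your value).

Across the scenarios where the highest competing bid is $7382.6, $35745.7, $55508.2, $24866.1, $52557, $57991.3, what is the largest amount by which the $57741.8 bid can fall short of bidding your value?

$7382.6: same outcome either way → loss $0.
$35745.7: truthful gives $0, deviation gives −$21228.1 → loss $21228.1.
$55508.2: truthful gives $0, deviation gives −$40990.6 → loss $40990.6.
$24866.1: truthful gives $0, deviation gives −$10348.5 → loss $10348.5.
$52557: truthful gives $0, deviation gives −$38039.4 → loss $38039.4.
$57991.3: same outcome either way → loss $0.
Maximum loss: $40990.6.

$40990.6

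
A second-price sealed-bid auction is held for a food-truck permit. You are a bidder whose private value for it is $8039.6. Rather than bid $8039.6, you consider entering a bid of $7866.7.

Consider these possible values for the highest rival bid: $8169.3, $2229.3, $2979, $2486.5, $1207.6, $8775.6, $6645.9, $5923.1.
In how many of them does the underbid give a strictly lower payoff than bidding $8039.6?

0

The deviation hurts exactly when the highest competing bid lies strictly between $7866.7 and $8039.6 — underbidding then forfeits a profitable win.
$8169.3: above both → same outcome either way.
$2229.3: below both → same outcome either way.
$2979: below both → same outcome either way.
$2486.5: below both → same outcome either way.
$1207.6: below both → same outcome either way.
$8775.6: above both → same outcome either way.
$6645.9: below both → same outcome either way.
$5923.1: below both → same outcome either way.
Count: 0.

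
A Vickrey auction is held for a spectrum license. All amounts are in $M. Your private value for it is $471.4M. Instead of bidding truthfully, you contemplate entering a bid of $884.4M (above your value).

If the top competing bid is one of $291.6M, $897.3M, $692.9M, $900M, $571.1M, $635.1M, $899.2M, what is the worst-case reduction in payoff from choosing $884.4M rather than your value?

$221.5M

$291.6M: same outcome either way → loss $0M.
$897.3M: same outcome either way → loss $0M.
$692.9M: truthful gives $0M, deviation gives −$221.5M → loss $221.5M.
$900M: same outcome either way → loss $0M.
$571.1M: truthful gives $0M, deviation gives −$99.7M → loss $99.7M.
$635.1M: truthful gives $0M, deviation gives −$163.7M → loss $163.7M.
$899.2M: same outcome either way → loss $0M.
Maximum loss: $221.5M.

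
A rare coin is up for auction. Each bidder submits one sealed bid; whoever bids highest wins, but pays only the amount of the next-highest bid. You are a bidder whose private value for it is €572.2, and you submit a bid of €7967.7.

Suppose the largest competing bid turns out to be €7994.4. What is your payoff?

Your bid €7967.7 is below the highest competing bid €7994.4, so you lose.
A losing bidder pays nothing and receives nothing: payoff = €0.

€0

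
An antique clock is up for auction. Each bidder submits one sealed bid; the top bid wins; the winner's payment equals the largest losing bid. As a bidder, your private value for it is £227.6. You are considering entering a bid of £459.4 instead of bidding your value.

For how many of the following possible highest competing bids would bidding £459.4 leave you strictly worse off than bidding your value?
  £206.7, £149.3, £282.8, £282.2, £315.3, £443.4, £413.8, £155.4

5

The deviation hurts exactly when the highest competing bid lies strictly between £227.6 and £459.4 — overbidding then wins at a price above your value.
£206.7: below both → same outcome either way.
£149.3: below both → same outcome either way.
£282.8: inside the interval → strictly worse (loss £55.2).
£282.2: inside the interval → strictly worse (loss £54.6).
£315.3: inside the interval → strictly worse (loss £87.7).
£443.4: inside the interval → strictly worse (loss £215.8).
£413.8: inside the interval → strictly worse (loss £186.2).
£155.4: below both → same outcome either way.
Count: 5.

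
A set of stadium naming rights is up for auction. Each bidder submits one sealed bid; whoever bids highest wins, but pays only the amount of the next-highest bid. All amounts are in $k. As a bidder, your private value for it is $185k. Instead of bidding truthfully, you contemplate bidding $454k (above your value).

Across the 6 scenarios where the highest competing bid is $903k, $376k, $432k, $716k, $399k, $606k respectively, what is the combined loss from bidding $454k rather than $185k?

$652k

The deviation costs you only when the competing bid falls strictly between $185k and $454k; elsewhere both bids give the same outcome.
$903k: outcomes coincide → loss $0k.
$376k: truthful payoff $0k, deviation payoff −$191k → loss $191k.
$432k: truthful payoff $0k, deviation payoff −$247k → loss $247k.
$716k: outcomes coincide → loss $0k.
$399k: truthful payoff $0k, deviation payoff −$214k → loss $214k.
$606k: outcomes coincide → loss $0k.
Total loss = $191k + $247k + $214k = $652k.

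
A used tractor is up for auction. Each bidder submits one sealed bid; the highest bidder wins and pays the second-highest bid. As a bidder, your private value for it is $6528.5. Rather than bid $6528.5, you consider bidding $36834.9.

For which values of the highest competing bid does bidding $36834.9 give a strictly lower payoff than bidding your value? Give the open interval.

($6528.5, $36834.9)

If the competing bid is below $6528.5, both bids win at the same price — no difference.
If it is above $36834.9, both bids lose — no difference.
If it lies strictly between $6528.5 and $36834.9, bidding your value loses (payoff 0) while bidding $36834.9 wins at a price above your value (payoff negative).
So the deviation strictly hurts on the open interval ($6528.5, $36834.9).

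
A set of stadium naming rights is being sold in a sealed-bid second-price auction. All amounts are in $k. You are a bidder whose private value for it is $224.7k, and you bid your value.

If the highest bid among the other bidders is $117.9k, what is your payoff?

Your bid $224.7k exceeds the highest competing bid $117.9k, so you win.
In a second-price auction the winner pays the second-highest bid, $117.9k.
Payoff = value − price = $224.7k − $117.9k = $106.8k.

$106.8k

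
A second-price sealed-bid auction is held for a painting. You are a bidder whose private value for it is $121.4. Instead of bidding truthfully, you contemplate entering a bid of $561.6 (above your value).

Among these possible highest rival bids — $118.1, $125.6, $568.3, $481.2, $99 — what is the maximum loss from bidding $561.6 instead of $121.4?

$359.8

$118.1: same outcome either way → loss $0.
$125.6: truthful gives $0, deviation gives −$4.2 → loss $4.2.
$568.3: same outcome either way → loss $0.
$481.2: truthful gives $0, deviation gives −$359.8 → loss $359.8.
$99: same outcome either way → loss $0.
Maximum loss: $359.8.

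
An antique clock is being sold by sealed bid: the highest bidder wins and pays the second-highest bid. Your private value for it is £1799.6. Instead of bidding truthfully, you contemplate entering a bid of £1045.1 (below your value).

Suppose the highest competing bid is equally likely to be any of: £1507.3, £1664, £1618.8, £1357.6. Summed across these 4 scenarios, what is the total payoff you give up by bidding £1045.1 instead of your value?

£1050.7

The deviation costs you only when the competing bid falls strictly between £1045.1 and £1799.6; elsewhere both bids give the same outcome.
£1507.3: truthful payoff £292.3, deviation payoff £0 → loss £292.3.
£1664: truthful payoff £135.6, deviation payoff £0 → loss £135.6.
£1618.8: truthful payoff £180.8, deviation payoff £0 → loss £180.8.
£1357.6: truthful payoff £442, deviation payoff £0 → loss £442.
Total loss = £292.3 + £135.6 + £180.8 + £442 = £1050.7.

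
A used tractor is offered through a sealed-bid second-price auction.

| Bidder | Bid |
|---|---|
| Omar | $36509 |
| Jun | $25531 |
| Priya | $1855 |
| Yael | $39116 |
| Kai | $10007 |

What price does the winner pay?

$36509

Highest bid: Yael at $39116, so Yael wins.
Second-highest bid: Omar at $36509 — that is the price the winner pays.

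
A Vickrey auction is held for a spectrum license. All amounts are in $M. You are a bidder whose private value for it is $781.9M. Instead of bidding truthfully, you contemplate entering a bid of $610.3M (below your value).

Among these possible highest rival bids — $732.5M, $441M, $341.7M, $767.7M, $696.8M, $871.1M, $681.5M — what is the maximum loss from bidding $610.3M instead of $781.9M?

$100.4M

$732.5M: truthful gives $49.4M, deviation gives $0M → loss $49.4M.
$441M: same outcome either way → loss $0M.
$341.7M: same outcome either way → loss $0M.
$767.7M: truthful gives $14.2M, deviation gives $0M → loss $14.2M.
$696.8M: truthful gives $85.1M, deviation gives $0M → loss $85.1M.
$871.1M: same outcome either way → loss $0M.
$681.5M: truthful gives $100.4M, deviation gives $0M → loss $100.4M.
Maximum loss: $100.4M.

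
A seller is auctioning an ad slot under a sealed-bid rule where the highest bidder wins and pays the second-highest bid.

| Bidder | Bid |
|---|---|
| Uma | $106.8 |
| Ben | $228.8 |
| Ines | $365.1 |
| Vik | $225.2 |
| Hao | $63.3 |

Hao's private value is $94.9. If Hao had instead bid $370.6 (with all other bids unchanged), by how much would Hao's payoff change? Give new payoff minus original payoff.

−$270.2

The highest bid among the other bidders is $365.1; Hao's bid doesn't change that.
Original bid $63.3: Hao is not highest (top rival bid is $365.1); payoff $0.
Alternative bid $370.6: Hao is highest, pays the top rival bid $365.1; payoff $94.9 − $365.1 = −$270.2.
Change in payoff = −$270.2 − ($0) = −$270.2.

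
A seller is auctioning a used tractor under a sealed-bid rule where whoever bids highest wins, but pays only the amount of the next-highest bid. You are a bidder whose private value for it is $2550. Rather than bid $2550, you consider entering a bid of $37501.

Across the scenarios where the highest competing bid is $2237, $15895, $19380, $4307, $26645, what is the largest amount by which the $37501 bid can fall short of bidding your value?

$24095

$2237: same outcome either way → loss $0.
$15895: truthful gives $0, deviation gives −$13345 → loss $13345.
$19380: truthful gives $0, deviation gives −$16830 → loss $16830.
$4307: truthful gives $0, deviation gives −$1757 → loss $1757.
$26645: truthful gives $0, deviation gives −$24095 → loss $24095.
Maximum loss: $24095.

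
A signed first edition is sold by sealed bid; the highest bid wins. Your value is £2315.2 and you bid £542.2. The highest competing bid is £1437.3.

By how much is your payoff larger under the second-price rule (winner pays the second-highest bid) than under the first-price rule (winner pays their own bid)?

Your bid £542.2 is below £1437.3, so you lose under either rule.
Payoff is £0 in both cases; difference = £0.

£0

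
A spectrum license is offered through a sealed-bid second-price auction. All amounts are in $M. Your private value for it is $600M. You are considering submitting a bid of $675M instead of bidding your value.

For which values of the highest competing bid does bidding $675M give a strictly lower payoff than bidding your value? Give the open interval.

($600M, $675M)

If the competing bid is below $600M, both bids win at the same price — no difference.
If it is above $675M, both bids lose — no difference.
If it lies strictly between $600M and $675M, bidding your value loses (payoff 0) while bidding $675M wins at a price above your value (payoff negative).
So the deviation strictly hurts on the open interval ($600M, $675M).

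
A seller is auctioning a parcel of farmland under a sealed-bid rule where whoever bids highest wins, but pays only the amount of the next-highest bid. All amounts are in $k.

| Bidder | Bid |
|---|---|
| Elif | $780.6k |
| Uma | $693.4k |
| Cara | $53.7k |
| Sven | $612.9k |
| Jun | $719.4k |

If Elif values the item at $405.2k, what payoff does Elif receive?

−$314.2k

Highest bid: Elif at $780.6k, so Elif wins.
Second-highest bid: Jun at $719.4k — that is the price the winner pays.
Elif's payoff = value − price = $405.2k − $719.4k = −$314.2k.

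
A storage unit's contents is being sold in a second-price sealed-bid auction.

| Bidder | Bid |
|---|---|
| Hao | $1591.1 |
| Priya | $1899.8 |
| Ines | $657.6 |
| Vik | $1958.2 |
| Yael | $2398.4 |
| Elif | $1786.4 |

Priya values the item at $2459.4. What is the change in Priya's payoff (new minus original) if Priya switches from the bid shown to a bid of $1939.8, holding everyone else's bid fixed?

The highest bid among the other bidders is $2398.4; Priya's bid doesn't change that.
Original bid $1899.8: Priya is not highest (top rival bid is $2398.4); payoff $0.
Alternative bid $1939.8: Priya is not highest (top rival bid is $2398.4); payoff $0.
Change in payoff = $0 − ($0) = $0.

$0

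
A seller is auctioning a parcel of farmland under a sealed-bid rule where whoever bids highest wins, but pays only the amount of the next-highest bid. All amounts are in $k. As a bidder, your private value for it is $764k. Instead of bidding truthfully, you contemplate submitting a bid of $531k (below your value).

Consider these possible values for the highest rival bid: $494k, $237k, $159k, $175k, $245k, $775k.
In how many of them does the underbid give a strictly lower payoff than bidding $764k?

0

The deviation hurts exactly when the highest competing bid lies strictly between $531k and $764k — underbidding then forfeits a profitable win.
$494k: below both → same outcome either way.
$237k: below both → same outcome either way.
$159k: below both → same outcome either way.
$175k: below both → same outcome either way.
$245k: below both → same outcome either way.
$775k: above both → same outcome either way.
Count: 0.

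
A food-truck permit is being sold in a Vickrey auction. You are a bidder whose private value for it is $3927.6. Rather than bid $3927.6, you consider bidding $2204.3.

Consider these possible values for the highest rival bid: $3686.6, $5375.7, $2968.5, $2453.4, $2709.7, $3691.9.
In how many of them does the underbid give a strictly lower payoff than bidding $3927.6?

5

The deviation hurts exactly when the highest competing bid lies strictly between $2204.3 and $3927.6 — underbidding then forfeits a profitable win.
$3686.6: inside the interval → strictly worse (loss $241).
$5375.7: above both → same outcome either way.
$2968.5: inside the interval → strictly worse (loss $959.1).
$2453.4: inside the interval → strictly worse (loss $1474.2).
$2709.7: inside the interval → strictly worse (loss $1217.9).
$3691.9: inside the interval → strictly worse (loss $235.7).
Count: 5.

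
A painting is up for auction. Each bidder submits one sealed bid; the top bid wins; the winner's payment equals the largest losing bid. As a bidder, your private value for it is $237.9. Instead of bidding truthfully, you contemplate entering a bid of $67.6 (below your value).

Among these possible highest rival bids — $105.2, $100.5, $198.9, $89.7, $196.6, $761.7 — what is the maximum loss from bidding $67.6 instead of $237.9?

$105.2: truthful gives $132.7, deviation gives $0 → loss $132.7.
$100.5: truthful gives $137.4, deviation gives $0 → loss $137.4.
$198.9: truthful gives $39, deviation gives $0 → loss $39.
$89.7: truthful gives $148.2, deviation gives $0 → loss $148.2.
$196.6: truthful gives $41.3, deviation gives $0 → loss $41.3.
$761.7: same outcome either way → loss $0.
Maximum loss: $148.2.

$148.2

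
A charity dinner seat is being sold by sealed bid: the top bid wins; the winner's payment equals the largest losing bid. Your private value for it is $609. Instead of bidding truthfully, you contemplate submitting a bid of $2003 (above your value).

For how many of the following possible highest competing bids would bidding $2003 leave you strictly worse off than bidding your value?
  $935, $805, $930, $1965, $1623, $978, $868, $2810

The deviation hurts exactly when the highest competing bid lies strictly between $609 and $2003 — overbidding then wins at a price above your value.
$935: inside the interval → strictly worse (loss $326).
$805: inside the interval → strictly worse (loss $196).
$930: inside the interval → strictly worse (loss $321).
$1965: inside the interval → strictly worse (loss $1356).
$1623: inside the interval → strictly worse (loss $1014).
$978: inside the interval → strictly worse (loss $369).
$868: inside the interval → strictly worse (loss $259).
$2810: above both → same outcome either way.
Count: 7.

7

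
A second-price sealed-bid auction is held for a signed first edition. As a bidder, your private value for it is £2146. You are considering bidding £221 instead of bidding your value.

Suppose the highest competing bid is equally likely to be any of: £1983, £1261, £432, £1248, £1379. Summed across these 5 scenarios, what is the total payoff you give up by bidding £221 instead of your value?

The deviation costs you only when the competing bid falls strictly between £221 and £2146; elsewhere both bids give the same outcome.
£1983: truthful payoff £163, deviation payoff £0 → loss £163.
£1261: truthful payoff £885, deviation payoff £0 → loss £885.
£432: truthful payoff £1714, deviation payoff £0 → loss £1714.
£1248: truthful payoff £898, deviation payoff £0 → loss £898.
£1379: truthful payoff £767, deviation payoff £0 → loss £767.
Total loss = £163 + £885 + £1714 + £898 + £767 = £4427.

£4427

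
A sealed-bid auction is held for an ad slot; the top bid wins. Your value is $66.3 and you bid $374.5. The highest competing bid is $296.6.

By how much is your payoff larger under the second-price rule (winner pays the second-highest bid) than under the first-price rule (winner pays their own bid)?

You have the highest bid, so you win under either rule.
Second-price: pay $296.6 → payoff −$230.3.
First-price: pay your own bid $374.5 → payoff −$308.2.
Difference = −$230.3 − (−$308.2) = $77.9.

$77.9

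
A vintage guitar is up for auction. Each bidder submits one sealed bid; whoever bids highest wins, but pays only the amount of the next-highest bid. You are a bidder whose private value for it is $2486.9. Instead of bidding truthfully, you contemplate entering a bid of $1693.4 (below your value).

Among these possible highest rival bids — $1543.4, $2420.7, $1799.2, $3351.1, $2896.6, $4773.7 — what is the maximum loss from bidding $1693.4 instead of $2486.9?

$687.7

$1543.4: same outcome either way → loss $0.
$2420.7: truthful gives $66.2, deviation gives $0 → loss $66.2.
$1799.2: truthful gives $687.7, deviation gives $0 → loss $687.7.
$3351.1: same outcome either way → loss $0.
$2896.6: same outcome either way → loss $0.
$4773.7: same outcome either way → loss $0.
Maximum loss: $687.7.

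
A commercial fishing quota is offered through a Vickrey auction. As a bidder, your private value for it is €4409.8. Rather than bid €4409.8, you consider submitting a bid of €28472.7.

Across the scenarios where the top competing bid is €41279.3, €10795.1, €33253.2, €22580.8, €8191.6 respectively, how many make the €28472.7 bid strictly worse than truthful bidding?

3

The deviation hurts exactly when the highest competing bid lies strictly between €4409.8 and €28472.7 — overbidding then wins at a price above your value.
€41279.3: above both → same outcome either way.
€10795.1: inside the interval → strictly worse (loss €6385.3).
€33253.2: above both → same outcome either way.
€22580.8: inside the interval → strictly worse (loss €18171).
€8191.6: inside the interval → strictly worse (loss €3781.8).
Count: 3.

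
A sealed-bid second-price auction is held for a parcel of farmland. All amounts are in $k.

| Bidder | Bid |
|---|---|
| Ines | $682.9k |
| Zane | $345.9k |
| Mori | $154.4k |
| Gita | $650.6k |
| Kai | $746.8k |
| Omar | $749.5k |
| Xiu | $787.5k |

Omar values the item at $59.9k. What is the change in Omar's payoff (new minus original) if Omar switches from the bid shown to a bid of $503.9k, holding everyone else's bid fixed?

The highest bid among the other bidders is $787.5k; Omar's bid doesn't change that.
Original bid $749.5k: Omar is not highest (top rival bid is $787.5k); payoff $0k.
Alternative bid $503.9k: Omar is not highest (top rival bid is $787.5k); payoff $0k.
Change in payoff = $0k − ($0k) = $0k.

$0k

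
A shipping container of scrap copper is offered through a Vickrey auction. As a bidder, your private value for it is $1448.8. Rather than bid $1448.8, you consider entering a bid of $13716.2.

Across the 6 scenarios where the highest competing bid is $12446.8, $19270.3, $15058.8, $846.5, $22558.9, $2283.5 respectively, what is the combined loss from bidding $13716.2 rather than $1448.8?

The deviation costs you only when the competing bid falls strictly between $1448.8 and $13716.2; elsewhere both bids give the same outcome.
$12446.8: truthful payoff $0, deviation payoff −$10998 → loss $10998.
$19270.3: outcomes coincide → loss $0.
$15058.8: outcomes coincide → loss $0.
$846.5: outcomes coincide → loss $0.
$22558.9: outcomes coincide → loss $0.
$2283.5: truthful payoff $0, deviation payoff −$834.7 → loss $834.7.
Total loss = $10998 + $834.7 = $11832.7.

$11832.7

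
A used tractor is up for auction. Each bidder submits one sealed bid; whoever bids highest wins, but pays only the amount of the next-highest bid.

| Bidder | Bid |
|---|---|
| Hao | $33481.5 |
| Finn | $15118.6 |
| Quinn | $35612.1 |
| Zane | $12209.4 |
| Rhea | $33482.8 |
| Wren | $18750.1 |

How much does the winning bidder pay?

Highest bid: Quinn at $35612.1, so Quinn wins.
Second-highest bid: Rhea at $33482.8 — that is the price the winner pays.

$33482.8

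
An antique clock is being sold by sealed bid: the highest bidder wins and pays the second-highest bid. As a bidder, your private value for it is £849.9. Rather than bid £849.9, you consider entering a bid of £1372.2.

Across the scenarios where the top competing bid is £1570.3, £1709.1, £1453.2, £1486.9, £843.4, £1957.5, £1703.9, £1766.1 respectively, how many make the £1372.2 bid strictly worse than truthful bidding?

0

The deviation hurts exactly when the highest competing bid lies strictly between £849.9 and £1372.2 — overbidding then wins at a price above your value.
£1570.3: above both → same outcome either way.
£1709.1: above both → same outcome either way.
£1453.2: above both → same outcome either way.
£1486.9: above both → same outcome either way.
£843.4: below both → same outcome either way.
£1957.5: above both → same outcome either way.
£1703.9: above both → same outcome either way.
£1766.1: above both → same outcome either way.
Count: 0.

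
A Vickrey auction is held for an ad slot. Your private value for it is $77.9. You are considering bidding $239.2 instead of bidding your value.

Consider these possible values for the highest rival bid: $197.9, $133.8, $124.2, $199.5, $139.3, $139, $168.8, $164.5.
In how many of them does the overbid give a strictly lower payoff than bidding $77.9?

The deviation hurts exactly when the highest competing bid lies strictly between $77.9 and $239.2 — overbidding then wins at a price above your value.
$197.9: inside the interval → strictly worse (loss $120).
$133.8: inside the interval → strictly worse (loss $55.9).
$124.2: inside the interval → strictly worse (loss $46.3).
$199.5: inside the interval → strictly worse (loss $121.6).
$139.3: inside the interval → strictly worse (loss $61.4).
$139: inside the interval → strictly worse (loss $61.1).
$168.8: inside the interval → strictly worse (loss $90.9).
$164.5: inside the interval → strictly worse (loss $86.6).
Count: 8.

8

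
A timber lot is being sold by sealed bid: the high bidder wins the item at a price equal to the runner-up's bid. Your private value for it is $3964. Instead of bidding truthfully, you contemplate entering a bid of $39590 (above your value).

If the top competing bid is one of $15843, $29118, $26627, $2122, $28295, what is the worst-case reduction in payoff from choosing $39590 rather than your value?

$15843: truthful gives $0, deviation gives −$11879 → loss $11879.
$29118: truthful gives $0, deviation gives −$25154 → loss $25154.
$26627: truthful gives $0, deviation gives −$22663 → loss $22663.
$2122: same outcome either way → loss $0.
$28295: truthful gives $0, deviation gives −$24331 → loss $24331.
Maximum loss: $25154.

$25154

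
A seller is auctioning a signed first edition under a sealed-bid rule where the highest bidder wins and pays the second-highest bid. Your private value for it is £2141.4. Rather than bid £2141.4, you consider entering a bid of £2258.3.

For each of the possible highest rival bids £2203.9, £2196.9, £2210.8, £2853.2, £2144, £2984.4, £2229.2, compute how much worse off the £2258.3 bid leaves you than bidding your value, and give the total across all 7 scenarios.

£277.8

The deviation costs you only when the competing bid falls strictly between £2141.4 and £2258.3; elsewhere both bids give the same outcome.
£2203.9: truthful payoff £0, deviation payoff −£62.5 → loss £62.5.
£2196.9: truthful payoff £0, deviation payoff −£55.5 → loss £55.5.
£2210.8: truthful payoff £0, deviation payoff −£69.4 → loss £69.4.
£2853.2: outcomes coincide → loss £0.
£2144: truthful payoff £0, deviation payoff −£2.6 → loss £2.6.
£2984.4: outcomes coincide → loss £0.
£2229.2: truthful payoff £0, deviation payoff −£87.8 → loss £87.8.
Total loss = £62.5 + £55.5 + £69.4 + £2.6 + £87.8 = £277.8.
In a second-price auction your bid sets only whether you win, not what you pay, so bidding your true value is weakly dominant.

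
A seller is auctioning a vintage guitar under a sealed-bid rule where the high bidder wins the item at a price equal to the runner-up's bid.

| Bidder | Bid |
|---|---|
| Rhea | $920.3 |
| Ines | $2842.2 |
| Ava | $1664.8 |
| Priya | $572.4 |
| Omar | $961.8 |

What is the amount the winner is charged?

Highest bid: Ines at $2842.2, so Ines wins.
Second-highest bid: Ava at $1664.8 — that is the price the winner pays.

$1664.8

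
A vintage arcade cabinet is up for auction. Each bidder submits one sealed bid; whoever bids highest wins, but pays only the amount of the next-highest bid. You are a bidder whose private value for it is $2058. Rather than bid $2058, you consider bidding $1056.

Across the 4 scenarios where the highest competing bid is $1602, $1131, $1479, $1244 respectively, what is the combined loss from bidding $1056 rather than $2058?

The deviation costs you only when the competing bid falls strictly between $1056 and $2058; elsewhere both bids give the same outcome.
$1602: truthful payoff $456, deviation payoff $0 → loss $456.
$1131: truthful payoff $927, deviation payoff $0 → loss $927.
$1479: truthful payoff $579, deviation payoff $0 → loss $579.
$1244: truthful payoff $814, deviation payoff $0 → loss $814.
Total loss = $456 + $927 + $579 + $814 = $2776.

$2776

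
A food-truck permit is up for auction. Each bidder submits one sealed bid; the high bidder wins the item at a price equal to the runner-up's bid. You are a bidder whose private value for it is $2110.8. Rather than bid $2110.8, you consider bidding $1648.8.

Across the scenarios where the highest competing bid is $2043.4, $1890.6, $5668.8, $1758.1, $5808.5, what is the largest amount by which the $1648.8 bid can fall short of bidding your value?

$2043.4: truthful gives $67.4, deviation gives $0 → loss $67.4.
$1890.6: truthful gives $220.2, deviation gives $0 → loss $220.2.
$5668.8: same outcome either way → loss $0.
$1758.1: truthful gives $352.7, deviation gives $0 → loss $352.7.
$5808.5: same outcome either way → loss $0.
Maximum loss: $352.7.

$352.7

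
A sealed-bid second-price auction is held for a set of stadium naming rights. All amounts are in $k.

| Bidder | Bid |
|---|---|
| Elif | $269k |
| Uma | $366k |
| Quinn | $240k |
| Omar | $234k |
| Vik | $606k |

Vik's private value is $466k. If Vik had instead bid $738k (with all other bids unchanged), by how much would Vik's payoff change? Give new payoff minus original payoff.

The highest bid among the other bidders is $366k; Vik's bid doesn't change that.
Original bid $606k: Vik is highest, pays the top rival bid $366k; payoff $466k − $366k = $100k.
Alternative bid $738k: Vik is highest, pays the top rival bid $366k; payoff $466k − $366k = $100k.
Change in payoff = $100k − ($100k) = $0k.

$0k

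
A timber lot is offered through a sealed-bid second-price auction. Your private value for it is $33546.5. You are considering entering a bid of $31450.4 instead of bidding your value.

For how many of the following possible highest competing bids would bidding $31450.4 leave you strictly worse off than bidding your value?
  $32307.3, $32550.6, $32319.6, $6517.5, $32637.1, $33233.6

5

The deviation hurts exactly when the highest competing bid lies strictly between $31450.4 and $33546.5 — underbidding then forfeits a profitable win.
$32307.3: inside the interval → strictly worse (loss $1239.2).
$32550.6: inside the interval → strictly worse (loss $995.9).
$32319.6: inside the interval → strictly worse (loss $1226.9).
$6517.5: below both → same outcome either way.
$32637.1: inside the interval → strictly worse (loss $909.4).
$33233.6: inside the interval → strictly worse (loss $312.9).
Count: 5.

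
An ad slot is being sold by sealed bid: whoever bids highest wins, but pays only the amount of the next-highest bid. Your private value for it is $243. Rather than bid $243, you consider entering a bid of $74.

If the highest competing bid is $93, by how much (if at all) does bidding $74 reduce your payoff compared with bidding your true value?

$150

Bidding your value $243: you win (since $243 > $93) and pay $93. Payoff $150.
Bidding $74: you lose. Payoff $0.
The competing bid $93 lies between your shaded bid and your value, so underbidding forfeits an item you could have won at a profitable price.
Loss from deviating = $150 − ($0) = $150.
Because the price is fixed by the runner-up's bid, deviating from your value can only change a good outcome into a bad one — never the reverse.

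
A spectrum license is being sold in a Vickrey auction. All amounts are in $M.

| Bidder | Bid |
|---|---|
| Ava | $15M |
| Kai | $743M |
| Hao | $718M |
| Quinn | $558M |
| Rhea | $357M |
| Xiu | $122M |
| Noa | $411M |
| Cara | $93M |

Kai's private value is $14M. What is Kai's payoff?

Highest bid: Kai at $743M, so Kai wins.
Second-highest bid: Hao at $718M — that is the price the winner pays.
Kai's payoff = value − price = $14M − $718M = −$704M.

−$704M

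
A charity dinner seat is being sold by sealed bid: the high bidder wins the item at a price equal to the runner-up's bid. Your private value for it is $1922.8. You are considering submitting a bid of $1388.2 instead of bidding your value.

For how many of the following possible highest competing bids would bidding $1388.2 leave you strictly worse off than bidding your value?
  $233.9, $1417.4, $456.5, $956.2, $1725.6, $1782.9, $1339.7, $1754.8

4

The deviation hurts exactly when the highest competing bid lies strictly between $1388.2 and $1922.8 — underbidding then forfeits a profitable win.
$233.9: below both → same outcome either way.
$1417.4: inside the interval → strictly worse (loss $505.4).
$456.5: below both → same outcome either way.
$956.2: below both → same outcome either way.
$1725.6: inside the interval → strictly worse (loss $197.2).
$1782.9: inside the interval → strictly worse (loss $139.9).
$1339.7: below both → same outcome either way.
$1754.8: inside the interval → strictly worse (loss $168).
Count: 4.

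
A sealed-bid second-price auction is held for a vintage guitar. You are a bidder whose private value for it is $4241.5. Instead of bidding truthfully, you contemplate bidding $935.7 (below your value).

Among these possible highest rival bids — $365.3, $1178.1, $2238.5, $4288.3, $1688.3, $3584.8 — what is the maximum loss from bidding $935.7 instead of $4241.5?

$3063.4

$365.3: same outcome either way → loss $0.
$1178.1: truthful gives $3063.4, deviation gives $0 → loss $3063.4.
$2238.5: truthful gives $2003, deviation gives $0 → loss $2003.
$4288.3: same outcome either way → loss $0.
$1688.3: truthful gives $2553.2, deviation gives $0 → loss $2553.2.
$3584.8: truthful gives $656.7, deviation gives $0 → loss $656.7.
Maximum loss: $3063.4.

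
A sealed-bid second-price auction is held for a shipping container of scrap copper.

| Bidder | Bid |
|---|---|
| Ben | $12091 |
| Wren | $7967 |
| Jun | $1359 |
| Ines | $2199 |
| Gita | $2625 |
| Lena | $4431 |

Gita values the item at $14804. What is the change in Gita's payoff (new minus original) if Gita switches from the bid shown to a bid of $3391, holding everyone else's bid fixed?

$0

The highest bid among the other bidders is $12091; Gita's bid doesn't change that.
Original bid $2625: Gita is not highest (top rival bid is $12091); payoff $0.
Alternative bid $3391: Gita is not highest (top rival bid is $12091); payoff $0.
Change in payoff = $0 − ($0) = $0.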